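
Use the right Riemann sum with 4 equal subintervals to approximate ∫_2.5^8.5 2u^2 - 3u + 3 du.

408

Δu = (8.5 − 2.5)/4 = 1.5.
Right endpoints: 4, 5.5, 7, 8.5.
f(4) = 23, f(5.5) = 47, f(7) = 80, f(8.5) = 122.
Sum = Δu · [f(4) + f(5.5) + f(7) + f(8.5)].
Sum = 408.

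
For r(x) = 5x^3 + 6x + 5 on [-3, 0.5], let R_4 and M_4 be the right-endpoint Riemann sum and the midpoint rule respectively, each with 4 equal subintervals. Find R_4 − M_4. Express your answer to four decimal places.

55.9624

R_4 ≈ -49.772461.
M_4 ≈ -105.734863.
R_4 − M_4 ≈ 55.9624.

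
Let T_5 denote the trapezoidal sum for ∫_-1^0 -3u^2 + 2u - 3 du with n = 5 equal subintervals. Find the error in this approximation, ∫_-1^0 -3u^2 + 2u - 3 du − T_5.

0.02

Exact integral: ∫_-1^0 f(u) du = -5.
T_5 = -5.02.
Error = -5 − (-5.02) = 0.02.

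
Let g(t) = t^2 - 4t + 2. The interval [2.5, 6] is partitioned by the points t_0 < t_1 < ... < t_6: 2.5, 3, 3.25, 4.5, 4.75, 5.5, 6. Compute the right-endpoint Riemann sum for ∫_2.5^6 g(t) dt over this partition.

20.78125

Subinterval widths: 0.5, 0.25, 1.25, 0.25, 0.75, 0.5.
Right endpoints: 3, 3.25, 4.5, 4.75, 5.5, 6.
g(3) = -1, g(3.25) = -0.4375, g(4.5) = 4.25, g(4.75) = 5.5625, g(5.5) = 10.25, g(6) = 14.
Sum = Σ Δt_i · g(t_i).
Sum = 20.78125.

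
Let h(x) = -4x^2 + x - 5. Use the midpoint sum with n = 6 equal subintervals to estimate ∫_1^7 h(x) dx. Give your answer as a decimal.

-460

Δx = (7 − 1)/6 = 1.
Midpoints: 1.5, 2.5, 3.5, 4.5, 5.5, 6.5.
h(1.5) = -12.5, h(2.5) = -27.5, h(3.5) = -50.5, h(4.5) = -81.5, h(5.5) = -120.5, h(6.5) = -167.5.
Sum = Δx · [h(1.5) + h(2.5) + h(3.5) + ...].
Sum = -460.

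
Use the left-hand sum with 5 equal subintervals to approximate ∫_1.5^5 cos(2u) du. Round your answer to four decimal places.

Δu = (5 − 1.5)/5 = 0.7.
Left endpoints: 1.5, 2.2, 2.9, 3.6, 4.3.
f(1.5) ≈ -0.9900, f(2.2) ≈ -0.3073, f(2.9) ≈ 0.8855, f(3.6) ≈ 0.6084, f(4.3) ≈ -0.6787.
Sum = Δu · [f(1.5) + f(2.2) + f(2.9) + f(3.6) + f(4.3)].
Sum ≈ -0.3375.

-0.3375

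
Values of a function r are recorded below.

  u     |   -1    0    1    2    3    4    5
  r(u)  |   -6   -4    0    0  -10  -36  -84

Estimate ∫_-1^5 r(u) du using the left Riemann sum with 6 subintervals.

Δu = 1.
Sum = 1·[(-6) + (-4) + 0 + 0 + (-10) + (-36)] = -56.

-56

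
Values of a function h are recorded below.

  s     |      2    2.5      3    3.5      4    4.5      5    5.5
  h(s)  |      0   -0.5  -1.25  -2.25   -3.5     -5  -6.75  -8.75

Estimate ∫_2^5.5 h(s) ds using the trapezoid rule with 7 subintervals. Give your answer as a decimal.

-11.8125

Δs = 0.5.
T_7 = (0.5/2)·[0 + 2·(-0.5) + 2·(-1.25) + 2·(-2.25) + 2·(-3.5) + 2·(-5) + 2·(-6.75) + (-8.75)] = -11.8125.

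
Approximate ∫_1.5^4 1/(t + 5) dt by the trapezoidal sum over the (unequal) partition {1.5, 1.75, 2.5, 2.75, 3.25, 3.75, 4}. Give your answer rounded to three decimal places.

Subinterval widths: 0.25, 0.75, 0.25, 0.5, 0.5, 0.25.
f(1.5) = 2/13, f(1.75) = 4/27, f(2.5) = 2/15, f(2.75) = 4/31, f(3.25) = 4/33, f(3.75) = 4/35, f(4) = 1/9.
On each subinterval the trapezoid contributes (Δt_i/2)·[f(t_{i-1}) + f(t_i)].
Sum ≈ 0.326.

0.326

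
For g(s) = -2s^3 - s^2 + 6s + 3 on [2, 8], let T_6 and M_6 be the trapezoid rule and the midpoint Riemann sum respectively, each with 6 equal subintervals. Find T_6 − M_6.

T_6 = -2041.
M_6 = -1994.5.
T_6 − M_6 = -46.5.

-46.5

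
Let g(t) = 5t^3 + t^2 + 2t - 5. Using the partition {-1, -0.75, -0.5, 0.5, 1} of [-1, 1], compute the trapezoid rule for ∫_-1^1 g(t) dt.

-8.96484375

Subinterval widths: 0.25, 0.25, 1, 0.5.
g(-1) = -11, g(-0.75) = -8.046875, g(-0.5) = -6.375, g(0.5) = -3.125, g(1) = 3.
On each subinterval the trapezoid contributes (Δt_i/2)·[g(t_{i-1}) + g(t_i)].
Sum = -8.96484375.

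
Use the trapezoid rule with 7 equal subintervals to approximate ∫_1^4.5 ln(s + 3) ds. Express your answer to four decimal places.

Δs = (4.5 − 1)/7 = 0.5.
f(1) ≈ 1.3863, f(1.5) ≈ 1.5041, f(2) ≈ 1.6094, f(2.5) ≈ 1.7047, f(3) ≈ 1.7918, f(3.5) ≈ 1.8718, f(4) ≈ 1.9459, f(4.5) ≈ 2.0149.
T_7 = (Δs/2)·[f(s_0) + 2f(s_1) + ... + 2f(s_{6}) + f(s_7)].
Sum ≈ 6.0642.

6.0642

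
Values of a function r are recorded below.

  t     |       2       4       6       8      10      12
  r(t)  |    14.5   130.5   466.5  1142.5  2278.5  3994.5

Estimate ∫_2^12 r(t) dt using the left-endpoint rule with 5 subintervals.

Δt = 2.
Sum = 2·[14.5 + 130.5 + 466.5 + 1142.5 + 2278.5] = 8065.

8065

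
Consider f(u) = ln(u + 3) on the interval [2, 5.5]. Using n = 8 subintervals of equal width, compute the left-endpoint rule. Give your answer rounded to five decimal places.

6.52598

Δu = (5.5 − 2)/8 = 0.4375.
Left endpoints: 2, 2.4375, 2.875, 3.3125, 3.75, 4.1875, 4.625, 5.0625.
f(2) ≈ 1.60944, f(2.4375) ≈ 1.69332, f(2.875) ≈ 1.77071, f(3.3125) ≈ 1.84253, f(3.75) ≈ 1.90954, f(4.1875) ≈ 1.97234, f(4.625) ≈ 2.03143, f(5.0625) ≈ 2.08722.
Sum = Δu · [f(2) + f(2.4375) + f(2.875) + ...].
Sum ≈ 6.52598.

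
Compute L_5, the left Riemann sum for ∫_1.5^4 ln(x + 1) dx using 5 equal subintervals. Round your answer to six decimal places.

3.079019

Δx = (4 − 1.5)/5 = 0.5.
Left endpoints: 1.5, 2, 2.5, 3, 3.5.
f(1.5) ≈ 0.916291, f(2) ≈ 1.098612, f(2.5) ≈ 1.252763, f(3) ≈ 1.386294, f(3.5) ≈ 1.504077.
Sum = Δx · [f(1.5) + f(2) + f(2.5) + f(3) + f(3.5)].
Sum ≈ 3.079019.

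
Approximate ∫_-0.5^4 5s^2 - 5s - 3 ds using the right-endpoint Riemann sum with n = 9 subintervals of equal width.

69

Δs = (4 − (-0.5))/9 = 0.5.
Right endpoints: 0, 0.5, 1, 1.5, 2, 2.5, 3, 3.5, 4.
f(0) = -3, f(0.5) = -4.25, f(1) = -3, f(1.5) = 0.75, f(2) = 7, f(2.5) = 15.75, f(3) = 27, f(3.5) = 40.75, f(4) = 57.
Sum = Δs · [f(0) + f(0.5) + f(1) + ...].
Sum = 69.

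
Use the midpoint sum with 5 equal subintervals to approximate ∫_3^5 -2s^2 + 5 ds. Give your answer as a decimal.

-55.28

Δs = (5 − 3)/5 = 0.4.
Midpoints: 3.2, 3.6, 4, 4.4, 4.8.
f(3.2) = -15.48, f(3.6) = -20.92, f(4) = -27, f(4.4) = -33.72, f(4.8) = -41.08.
Sum = Δs · [f(3.2) + f(3.6) + f(4) + f(4.4) + f(4.8)].
Sum = -55.28.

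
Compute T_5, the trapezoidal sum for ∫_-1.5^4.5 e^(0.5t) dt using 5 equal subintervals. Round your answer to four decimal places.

18.5684

Δt = (4.5 − (-1.5))/5 = 1.2.
f(-1.5) ≈ 0.4724, f(-0.3) ≈ 0.8607, f(0.9) ≈ 1.5683, f(2.1) ≈ 2.8577, f(3.3) ≈ 5.2070, f(4.5) ≈ 9.4877.
T_5 = (Δt/2)·[f(t_0) + 2f(t_1) + ... + 2f(t_{4}) + f(t_5)].
Sum ≈ 18.5684.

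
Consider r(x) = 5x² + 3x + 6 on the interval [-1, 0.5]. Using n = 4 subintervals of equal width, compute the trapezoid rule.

Δx = (0.5 − (-1))/4 = 0.375.
r(-1) = 8, r(-0.625) = 6.078125, r(-0.25) = 5.5625, r(0.125) = 6.453125, r(0.5) = 8.75.
T_4 = (Δx/2)·[r(x_0) + 2r(x_1) + 2r(x_2) + 2r(x_3) + r(x_4)].
Sum = 9.92578125.

9.92578125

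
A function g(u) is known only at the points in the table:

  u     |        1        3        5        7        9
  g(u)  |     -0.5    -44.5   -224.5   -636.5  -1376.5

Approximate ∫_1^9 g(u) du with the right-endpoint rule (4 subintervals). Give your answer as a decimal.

Δu = 2.
Sum = 2·[(-44.5) + (-224.5) + (-636.5) + (-1376.5)] = -4564.

-4564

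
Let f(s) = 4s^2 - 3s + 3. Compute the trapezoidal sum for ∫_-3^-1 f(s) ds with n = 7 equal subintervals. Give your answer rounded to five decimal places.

52.77551

Δs = (-1 − (-3))/7 = 2/7.
f(-3) = 48, f(-19/7) = 1990/49, f(-17/7) = 1660/49, f(-15/7) = 1362/49, f(-13/7) = 1096/49, f(-11/7) = 862/49, f(-9/7) = 660/49, f(-1) = 10.
T_7 = (Δs/2)·[f(s_0) + 2f(s_1) + ... + 2f(s_{6}) + f(s_7)].
Sum ≈ 52.77551.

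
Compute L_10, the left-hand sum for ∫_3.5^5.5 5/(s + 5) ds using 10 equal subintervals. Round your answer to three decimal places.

1.068

Δs = (5.5 − 3.5)/10 = 0.2.
Left endpoints: 3.5, 3.7, 3.9, 4.1, 4.3, 4.5, 4.7, 4.9, 5.1, 5.3.
f(3.5) = 10/17, f(3.7) = 50/87, f(3.9) = 50/89, f(4.1) = 50/91, f(4.3) = 50/93, f(4.5) = 10/19, f(4.7) = 50/97, f(4.9) = 50/99, f(5.1) = 50/101, f(5.3) = 50/103.
Sum = Δs · [f(3.5) + f(3.7) + f(3.9) + ...].
Sum ≈ 1.068.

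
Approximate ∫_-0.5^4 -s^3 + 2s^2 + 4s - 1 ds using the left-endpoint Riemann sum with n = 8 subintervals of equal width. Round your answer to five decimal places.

Δs = (4 − (-0.5))/8 = 0.5625.
Left endpoints: -0.5, 0.0625, 0.625, 1.1875, 1.75, 2.3125, 2.875, 3.4375.
f(-0.5) = -2.375, f(0.0625) = -3041/4096, f(0.625) = 1043/512, f(1.1875) = 20053/4096, f(1.75) = 6.765625, f(2.3125) = 26947/4096, f(2.875) = 1673/512, f(3.4375) = -17351/4096.
Sum = Δs · [f(-0.5) + f(0.0625) + f(0.625) + ...].
Sum ≈ 9.10767.

9.10767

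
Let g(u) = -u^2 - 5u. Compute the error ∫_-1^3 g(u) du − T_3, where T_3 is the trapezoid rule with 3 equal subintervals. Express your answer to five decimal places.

Exact integral: ∫_-1^3 g(u) du ≈ -29.3333333.
T_3 ≈ -30.5185185.
Error ≈ -29.3333333 − (-30.5185185) ≈ 1.18519.

1.18519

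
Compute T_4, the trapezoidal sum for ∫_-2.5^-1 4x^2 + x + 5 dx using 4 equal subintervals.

Δx = (-1 − (-2.5))/4 = 0.375.
f(-2.5) = 27.5, f(-2.125) = 20.9375, f(-1.75) = 15.5, f(-1.375) = 11.1875, f(-1) = 8.
T_4 = (Δx/2)·[f(x_0) + 2f(x_1) + 2f(x_2) + 2f(x_3) + f(x_4)].
Sum = 24.515625.

24.515625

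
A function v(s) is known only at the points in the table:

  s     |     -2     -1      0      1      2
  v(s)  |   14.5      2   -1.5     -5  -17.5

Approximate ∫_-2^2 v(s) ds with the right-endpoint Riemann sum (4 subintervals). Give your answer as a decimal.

Δs = 1.
Sum = 1·[2 + (-1.5) + (-5) + (-17.5)] = -22.

-22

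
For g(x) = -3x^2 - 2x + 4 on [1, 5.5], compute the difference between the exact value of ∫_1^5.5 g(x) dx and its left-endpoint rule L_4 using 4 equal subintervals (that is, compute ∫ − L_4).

Exact integral: ∫_1^5.5 g(x) dx = -176.625.
L_4 = -125.05078125.
Error = -176.625 − (-125.05078125) = -51.57421875.

-51.57421875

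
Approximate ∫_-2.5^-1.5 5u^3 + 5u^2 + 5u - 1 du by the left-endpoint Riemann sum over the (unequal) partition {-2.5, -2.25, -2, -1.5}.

-41.56640625

Subinterval widths: 0.25, 0.25, 0.5.
Left endpoints: -2.5, -2.25, -2.
f(-2.5) = -60.375, f(-2.25) = -43.890625, f(-2) = -31.
Sum = Σ Δu_i · f(u_i).
Sum = -41.56640625.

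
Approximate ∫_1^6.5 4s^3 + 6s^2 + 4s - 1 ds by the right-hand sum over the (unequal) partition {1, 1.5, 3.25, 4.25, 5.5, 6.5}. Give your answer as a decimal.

Subinterval widths: 0.5, 1.75, 1, 1.25, 1.
Right endpoints: 1.5, 3.25, 4.25, 5.5, 6.5.
f(1.5) = 32, f(3.25) = 212.6875, f(4.25) = 431.4375, f(5.5) = 868, f(6.5) = 1377.
Sum = Σ Δs_i · f(s_i).
Sum = 3281.640625.

3281.640625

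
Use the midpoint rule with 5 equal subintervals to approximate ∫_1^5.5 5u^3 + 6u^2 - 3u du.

Δu = (5.5 − 1)/5 = 0.9.
Midpoints: 1.45, 2.35, 3.25, 4.15, 5.05.
f(1.45) = 23.508125, f(2.35) = 90.974375, f(3.25) = 225.265625, f(4.15) = 448.251875, f(5.05) = 781.803125.
Sum = Δu · [f(1.45) + f(2.35) + f(3.25) + f(4.15) + f(5.05)].
Sum = 1412.8228125.

1412.8228125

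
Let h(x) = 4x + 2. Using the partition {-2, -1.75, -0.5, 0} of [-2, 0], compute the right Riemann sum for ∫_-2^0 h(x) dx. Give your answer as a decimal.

Subinterval widths: 0.25, 1.25, 0.5.
Right endpoints: -1.75, -0.5, 0.
h(-1.75) = -5, h(-0.5) = 0, h(0) = 2.
Sum = Σ Δx_i · h(x_i).
Sum = -0.25.

-0.25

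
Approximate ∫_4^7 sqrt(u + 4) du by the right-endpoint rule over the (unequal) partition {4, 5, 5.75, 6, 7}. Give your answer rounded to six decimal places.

Subinterval widths: 1, 0.75, 0.25, 1.
Right endpoints: 5, 5.75, 6, 7.
f(5) ≈ 3.000000, f(5.75) ≈ 3.122499, f(6) ≈ 3.162278, f(7) ≈ 3.316625.
Sum = Σ Δu_i · f(u_i).
Sum ≈ 9.449068.

9.449068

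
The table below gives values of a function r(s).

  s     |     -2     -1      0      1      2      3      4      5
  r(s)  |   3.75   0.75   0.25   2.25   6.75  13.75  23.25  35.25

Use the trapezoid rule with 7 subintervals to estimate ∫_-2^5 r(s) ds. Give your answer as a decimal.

66.5

Δs = 1.
T_7 = (1/2)·[3.75 + 2·0.75 + 2·0.25 + 2·2.25 + 2·6.75 + 2·13.75 + 2·23.25 + 35.25] = 66.5.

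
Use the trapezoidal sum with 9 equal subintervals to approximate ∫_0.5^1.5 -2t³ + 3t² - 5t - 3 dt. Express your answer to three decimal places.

Δt = (1.5 − 0.5)/9 = 1/9.
f(0.5) = -5, f(11/18) = -7861/1458, f(13/18) = -4228/729, f(5/6) = -337/54, f(17/18) = -4907/729, f(19/18) = -10625/1458, f(7/6) = -214/27, f(23/18) = -12631/1458, f(25/18) = -6937/729, f(1.5) = -10.5.
T_9 = (Δt/2)·[f(t_0) + 2f(t_1) + ... + 2f(t_{8}) + f(t_9)].
Sum ≈ -7.256.

-7.256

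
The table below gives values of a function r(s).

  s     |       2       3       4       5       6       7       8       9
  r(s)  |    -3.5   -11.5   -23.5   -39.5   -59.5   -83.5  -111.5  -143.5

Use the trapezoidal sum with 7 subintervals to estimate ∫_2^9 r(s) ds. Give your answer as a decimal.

Δs = 1.
T_7 = (1/2)·[(-3.5) + 2·(-11.5) + 2·(-23.5) + 2·(-39.5) + 2·(-59.5) + 2·(-83.5) + 2·(-111.5) + (-143.5)] = -402.5.

-402.5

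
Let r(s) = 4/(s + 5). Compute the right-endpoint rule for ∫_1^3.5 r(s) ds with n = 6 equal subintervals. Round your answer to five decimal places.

Δs = (3.5 − 1)/6 = 5/12.
Right endpoints: 17/12, 11/6, 2.25, 8/3, 37/12, 3.5.
r(17/12) = 48/77, r(11/6) = 24/41, r(2.25) = 16/29, r(8/3) = 12/23, r(37/12) = 48/97, r(3.5) = 8/17.
Sum = Δs · [r(17/12) + r(11/6) + r(2.25) + ...].
Sum ≈ 1.35318.

1.35318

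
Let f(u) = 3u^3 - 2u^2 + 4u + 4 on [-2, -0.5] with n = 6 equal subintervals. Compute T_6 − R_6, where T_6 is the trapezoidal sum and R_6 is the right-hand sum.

-4.640625

T_6 = -18.91015625.
R_6 = -14.26953125.
T_6 − R_6 = -4.640625.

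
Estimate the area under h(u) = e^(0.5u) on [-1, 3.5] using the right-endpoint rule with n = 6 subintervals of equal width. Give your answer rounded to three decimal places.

Δu = (3.5 − (-1))/6 = 0.75.
Right endpoints: -0.25, 0.5, 1.25, 2, 2.75, 3.5.
h(-0.25) ≈ 0.882, h(0.5) ≈ 1.284, h(1.25) ≈ 1.868, h(2) ≈ 2.718, h(2.75) ≈ 3.955, h(3.5) ≈ 5.755.
Sum = Δu · [h(-0.25) + h(0.5) + h(1.25) + ...].
Sum ≈ 12.347.

12.347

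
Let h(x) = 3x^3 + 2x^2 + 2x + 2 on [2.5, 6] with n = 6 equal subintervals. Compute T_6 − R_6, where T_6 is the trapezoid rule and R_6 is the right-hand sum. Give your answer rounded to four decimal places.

T_6 ≈ 1121.025897.
R_6 ≈ 1315.749855.
T_6 − R_6 ≈ -194.7240.

-194.7240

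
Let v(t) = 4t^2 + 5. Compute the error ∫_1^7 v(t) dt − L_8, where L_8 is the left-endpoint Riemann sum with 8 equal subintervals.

69.75

Exact integral: ∫_1^7 v(t) dt = 486.
L_8 = 416.25.
Error = 486 − 416.25 = 69.75.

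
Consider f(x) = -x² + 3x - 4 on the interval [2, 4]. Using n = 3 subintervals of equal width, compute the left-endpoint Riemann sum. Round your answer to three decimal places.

-6.815

Δx = (4 − 2)/3 = 2/3.
Left endpoints: 2, 8/3, 10/3.
f(2) = -2, f(8/3) = -28/9, f(10/3) = -46/9.
Sum = Δx · [f(2) + f(8/3) + f(10/3)].
Sum ≈ -6.815.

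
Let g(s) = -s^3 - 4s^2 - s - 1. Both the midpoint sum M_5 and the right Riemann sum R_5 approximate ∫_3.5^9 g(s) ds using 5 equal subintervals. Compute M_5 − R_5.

569.4940625

M_5 = -2544.8259375.
R_5 = -3114.32.
M_5 − R_5 = 569.4940625.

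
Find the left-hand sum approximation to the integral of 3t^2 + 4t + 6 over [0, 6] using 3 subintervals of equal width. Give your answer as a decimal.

204

Δt = (6 − 0)/3 = 2.
Left endpoints: 0, 2, 4.
f(0) = 6, f(2) = 26, f(4) = 70.
Sum = Δt · [f(0) + f(2) + f(4)].
Sum = 204.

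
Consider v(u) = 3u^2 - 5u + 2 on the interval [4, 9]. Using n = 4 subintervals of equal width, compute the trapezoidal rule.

516.40625

Δu = (9 − 4)/4 = 1.25.
v(4) = 30, v(5.25) = 58.4375, v(6.5) = 96.25, v(7.75) = 143.4375, v(9) = 200.
T_4 = (Δu/2)·[v(u_0) + 2v(u_1) + 2v(u_2) + 2v(u_3) + v(u_4)].
Sum = 516.40625.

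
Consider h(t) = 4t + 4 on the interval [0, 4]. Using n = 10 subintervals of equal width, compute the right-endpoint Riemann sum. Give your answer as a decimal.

51.2

Δt = (4 − 0)/10 = 0.4.
Right endpoints: 0.4, 0.8, 1.2, 1.6, 2, 2.4, 2.8, 3.2, 3.6, 4.
h(0.4) = 5.6, h(0.8) = 7.2, h(1.2) = 8.8, h(1.6) = 10.4, h(2) = 12, h(2.4) = 13.6, h(2.8) = 15.2, h(3.2) = 16.8, h(3.6) = 18.4, h(4) = 20.
Sum = Δt · [h(0.4) + h(0.8) + h(1.2) + ...].
Sum = 51.2.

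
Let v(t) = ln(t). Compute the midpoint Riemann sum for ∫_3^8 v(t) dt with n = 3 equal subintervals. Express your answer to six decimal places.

Δt = (8 − 3)/3 = 5/3.
Midpoints: 23/6, 5.5, 43/6.
v(23/6) ≈ 1.343735, v(5.5) ≈ 1.704748, v(43/6) ≈ 1.969441.
Sum = Δt · [v(23/6) + v(5.5) + v(43/6)].
Sum ≈ 8.363206.

8.363206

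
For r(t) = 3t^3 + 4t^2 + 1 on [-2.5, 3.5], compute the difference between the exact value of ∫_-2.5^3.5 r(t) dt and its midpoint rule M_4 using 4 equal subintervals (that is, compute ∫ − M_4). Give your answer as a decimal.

9.5625

Exact integral: ∫_-2.5^3.5 r(t) dt = 167.25.
M_4 = 157.6875.
Error = 167.25 − 157.6875 = 9.5625.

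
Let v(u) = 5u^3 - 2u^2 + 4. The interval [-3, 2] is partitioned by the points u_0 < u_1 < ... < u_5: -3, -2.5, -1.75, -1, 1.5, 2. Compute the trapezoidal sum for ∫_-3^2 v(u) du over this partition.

Subinterval widths: 0.5, 0.75, 0.75, 2.5, 0.5.
v(-3) = -149, v(-2.5) = -86.625, v(-1.75) = -28.921875, v(-1) = -3, v(1.5) = 16.375, v(2) = 36.
On each subinterval the trapezoid contributes (Δu_i/2)·[v(u_{i-1}) + v(u_i)].
Sum = -84.39453125.

-84.39453125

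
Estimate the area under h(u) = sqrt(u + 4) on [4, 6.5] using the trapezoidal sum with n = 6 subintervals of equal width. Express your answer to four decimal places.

7.5973

Δu = (6.5 − 4)/6 = 5/12.
h(4) ≈ 2.8284, h(53/12) ≈ 2.9011, h(29/6) ≈ 2.9721, h(5.25) ≈ 3.0414, h(17/3) ≈ 3.1091, h(73/12) ≈ 3.1754, h(6.5) ≈ 3.2404.
T_6 = (Δu/2)·[h(u_0) + 2h(u_1) + ... + 2h(u_{5}) + h(u_6)].
Sum ≈ 7.5973.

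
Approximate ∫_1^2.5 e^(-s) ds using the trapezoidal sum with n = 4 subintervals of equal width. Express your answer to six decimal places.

0.289136

Δs = (2.5 − 1)/4 = 0.375.
f(1) ≈ 0.367879, f(1.375) ≈ 0.252840, f(1.75) ≈ 0.173774, f(2.125) ≈ 0.119433, f(2.5) ≈ 0.082085.
T_4 = (Δs/2)·[f(s_0) + 2f(s_1) + 2f(s_2) + 2f(s_3) + f(s_4)].
Sum ≈ 0.289136.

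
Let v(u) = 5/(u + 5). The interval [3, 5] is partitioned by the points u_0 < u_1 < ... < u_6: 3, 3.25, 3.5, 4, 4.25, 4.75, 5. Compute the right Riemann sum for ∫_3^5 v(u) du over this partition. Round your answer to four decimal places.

1.0929

Subinterval widths: 0.25, 0.25, 0.5, 0.25, 0.5, 0.25.
Right endpoints: 3.25, 3.5, 4, 4.25, 4.75, 5.
v(3.25) = 20/33, v(3.5) = 10/17, v(4) = 5/9, v(4.25) = 20/37, v(4.75) = 20/39, v(5) = 0.5.
Sum = Σ Δu_i · v(u_i).
Sum ≈ 1.0929.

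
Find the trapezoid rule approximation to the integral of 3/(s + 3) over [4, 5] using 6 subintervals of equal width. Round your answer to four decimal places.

Δs = (5 − 4)/6 = 1/6.
f(4) = 3/7, f(25/6) = 18/43, f(13/3) = 9/22, f(4.5) = 0.4, f(14/3) = 9/23, f(29/6) = 18/47, f(5) = 0.375.
T_6 = (Δs/2)·[f(s_0) + 2f(s_1) + ... + 2f(s_{5}) + f(s_6)].
Sum ≈ 0.4006.

0.4006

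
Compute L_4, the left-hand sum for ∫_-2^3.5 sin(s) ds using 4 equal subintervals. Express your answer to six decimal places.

0.051650

Δs = (3.5 − (-2))/4 = 1.375.
Left endpoints: -2, -0.625, 0.75, 2.125.
f(-2) ≈ -0.909297, f(-0.625) ≈ -0.585097, f(0.75) ≈ 0.681639, f(2.125) ≈ 0.850320.
Sum = Δs · [f(-2) + f(-0.625) + f(0.75) + f(2.125)].
Sum ≈ 0.051650.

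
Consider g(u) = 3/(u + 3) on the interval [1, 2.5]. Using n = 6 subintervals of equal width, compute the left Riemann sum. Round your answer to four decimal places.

Δu = (2.5 − 1)/6 = 0.25.
Left endpoints: 1, 1.25, 1.5, 1.75, 2, 2.25.
g(1) = 0.75, g(1.25) = 12/17, g(1.5) = 2/3, g(1.75) = 12/19, g(2) = 0.6, g(2.25) = 4/7.
Sum = Δu · [g(1) + g(1.25) + g(1.5) + ...].
Sum ≈ 0.9814.

0.9814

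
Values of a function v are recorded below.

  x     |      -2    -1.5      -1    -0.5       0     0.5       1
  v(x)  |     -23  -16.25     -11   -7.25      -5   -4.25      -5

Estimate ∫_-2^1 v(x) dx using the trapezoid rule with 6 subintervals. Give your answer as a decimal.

Δx = 0.5.
T_6 = (0.5/2)·[(-23) + 2·(-16.25) + 2·(-11) + 2·(-7.25) + 2·(-5) + 2·(-4.25) + (-5)] = -28.875.

-28.875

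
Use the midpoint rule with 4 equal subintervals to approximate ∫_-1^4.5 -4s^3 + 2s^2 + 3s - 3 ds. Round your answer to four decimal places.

-318.8066

Δs = (4.5 − (-1))/4 = 1.375.
Midpoints: -0.3125, 1.0625, 2.4375, 3.8125.
f(-0.3125) = -3707/1024, f(1.0625) = -2409/1024, f(2.4375) = -42735/1024, f(3.8125) = -188573/1024.
Sum = Δs · [f(-0.3125) + f(1.0625) + f(2.4375) + f(3.8125)].
Sum ≈ -318.8066.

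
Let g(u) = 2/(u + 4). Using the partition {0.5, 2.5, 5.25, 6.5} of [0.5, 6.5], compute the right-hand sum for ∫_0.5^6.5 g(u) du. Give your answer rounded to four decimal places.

Subinterval widths: 2, 2.75, 1.25.
Right endpoints: 2.5, 5.25, 6.5.
g(2.5) = 4/13, g(5.25) = 8/37, g(6.5) = 4/21.
Sum = Σ Δu_i · g(u_i).
Sum ≈ 1.4481.

1.4481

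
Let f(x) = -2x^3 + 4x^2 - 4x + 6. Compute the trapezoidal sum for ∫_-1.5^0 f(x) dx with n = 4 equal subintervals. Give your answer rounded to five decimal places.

20.83008

Δx = (0 − (-1.5))/4 = 0.375.
f(-1.5) = 27.75, f(-1.125) = 18.41015625, f(-0.75) = 12.09375, f(-0.375) = 8.16796875, f(0) = 6.
T_4 = (Δx/2)·[f(x_0) + 2f(x_1) + 2f(x_2) + 2f(x_3) + f(x_4)].
Sum ≈ 20.83008.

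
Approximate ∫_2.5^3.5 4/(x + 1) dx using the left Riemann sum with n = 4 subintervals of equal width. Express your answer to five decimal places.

Δx = (3.5 − 2.5)/4 = 0.25.
Left endpoints: 2.5, 2.75, 3, 3.25.
f(2.5) = 8/7, f(2.75) = 16/15, f(3) = 1, f(3.25) = 16/17.
Sum = Δx · [f(2.5) + f(2.75) + f(3) + f(3.25)].
Sum ≈ 1.03768.

1.03768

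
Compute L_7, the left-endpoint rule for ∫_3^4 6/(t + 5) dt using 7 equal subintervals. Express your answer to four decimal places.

Δt = (4 − 3)/7 = 1/7.
Left endpoints: 3, 22/7, 23/7, 24/7, 25/7, 26/7, 27/7.
f(3) = 0.75, f(22/7) = 14/19, f(23/7) = 21/29, f(24/7) = 42/59, f(25/7) = 0.7, f(26/7) = 42/61, f(27/7) = 21/31.
Sum = Δt · [f(3) + f(22/7) + f(23/7) + ...].
Sum ≈ 0.7127.

0.7127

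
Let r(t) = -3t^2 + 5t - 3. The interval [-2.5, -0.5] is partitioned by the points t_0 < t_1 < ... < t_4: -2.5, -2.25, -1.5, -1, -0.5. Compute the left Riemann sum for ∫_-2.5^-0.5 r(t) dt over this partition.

Subinterval widths: 0.25, 0.75, 0.5, 0.5.
Left endpoints: -2.5, -2.25, -1.5, -1.
r(-2.5) = -34.25, r(-2.25) = -29.4375, r(-1.5) = -17.25, r(-1) = -11.
Sum = Σ Δt_i · r(t_i).
Sum = -44.765625.

-44.765625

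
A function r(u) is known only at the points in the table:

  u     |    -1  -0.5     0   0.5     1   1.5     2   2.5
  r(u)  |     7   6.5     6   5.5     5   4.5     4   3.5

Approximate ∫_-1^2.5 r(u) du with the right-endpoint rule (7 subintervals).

Δu = 0.5.
Sum = 0.5·[6.5 + 6 + 5.5 + 5 + 4.5 + 4 + 3.5] = 17.5.

17.5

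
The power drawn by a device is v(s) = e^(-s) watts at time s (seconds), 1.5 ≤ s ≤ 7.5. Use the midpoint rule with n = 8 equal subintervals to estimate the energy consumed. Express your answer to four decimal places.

0.2174

Δs = (7.5 − 1.5)/8 = 0.75.
Midpoints: 1.875, 2.625, 3.375, 4.125, 4.875, 5.625, 6.375, 7.125.
v(1.875) ≈ 0.1534, v(2.625) ≈ 0.0724, v(3.375) ≈ 0.0342, v(4.125) ≈ 0.0162, v(4.875) ≈ 0.0076, v(5.625) ≈ 0.0036, v(6.375) ≈ 0.0017, v(7.125) ≈ 0.0008.
Sum = Δs · [v(1.875) + v(2.625) + v(3.375) + ...].
Sum ≈ 0.2174.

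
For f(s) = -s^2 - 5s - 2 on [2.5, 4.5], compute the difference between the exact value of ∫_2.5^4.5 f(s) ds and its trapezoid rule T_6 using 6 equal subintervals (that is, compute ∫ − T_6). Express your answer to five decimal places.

Exact integral: ∫_2.5^4.5 f(s) ds ≈ -64.1666667.
T_6 ≈ -64.2037037.
Error ≈ -64.1666667 − (-64.2037037) ≈ 0.03704.

0.03704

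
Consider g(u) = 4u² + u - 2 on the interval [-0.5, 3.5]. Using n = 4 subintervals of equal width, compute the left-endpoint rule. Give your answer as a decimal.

32

Δu = (3.5 − (-0.5))/4 = 1.
Left endpoints: -0.5, 0.5, 1.5, 2.5.
g(-0.5) = -1.5, g(0.5) = -0.5, g(1.5) = 8.5, g(2.5) = 25.5.
Sum = Δu · [g(-0.5) + g(0.5) + g(1.5) + g(2.5)].
Sum = 32.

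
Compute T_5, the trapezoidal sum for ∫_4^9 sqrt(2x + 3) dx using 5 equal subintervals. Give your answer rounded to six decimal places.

19.910139

Δx = (9 − 4)/5 = 1.
f(4) ≈ 3.316625, f(5) ≈ 3.605551, f(6) ≈ 3.872983, f(7) ≈ 4.123106, f(8) ≈ 4.358899, f(9) ≈ 4.582576.
T_5 = (Δx/2)·[f(x_0) + 2f(x_1) + ... + 2f(x_{4}) + f(x_5)].
Sum ≈ 19.910139.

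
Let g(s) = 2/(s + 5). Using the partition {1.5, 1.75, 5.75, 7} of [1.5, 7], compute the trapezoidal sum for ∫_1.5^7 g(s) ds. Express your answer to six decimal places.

1.260630

Subinterval widths: 0.25, 4, 1.25.
g(1.5) = 4/13, g(1.75) = 8/27, g(5.75) = 8/43, g(7) = 1/6.
On each subinterval the trapezoid contributes (Δs_i/2)·[g(s_{i-1}) + g(s_i)].
Sum ≈ 1.260630.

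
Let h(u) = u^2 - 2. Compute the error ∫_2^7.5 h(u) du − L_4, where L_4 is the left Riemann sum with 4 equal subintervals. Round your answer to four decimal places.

34.1888

Exact integral: ∫_2^7.5 h(u) du ≈ 126.958333.
L_4 = 92.76953125.
Error ≈ 126.958333 − 92.76953125 ≈ 34.1888.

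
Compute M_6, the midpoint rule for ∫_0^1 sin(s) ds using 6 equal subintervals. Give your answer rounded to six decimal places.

Δs = (1 − 0)/6 = 1/6.
Midpoints: 1/12, 0.25, 5/12, 7/12, 0.75, 11/12.
f(1/12) ≈ 0.083237, f(0.25) ≈ 0.247404, f(5/12) ≈ 0.404715, f(7/12) ≈ 0.550809, f(0.75) ≈ 0.681639, f(11/12) ≈ 0.793578.
Sum = Δs · [f(1/12) + f(0.25) + f(5/12) + ...].
Sum ≈ 0.460230.

0.460230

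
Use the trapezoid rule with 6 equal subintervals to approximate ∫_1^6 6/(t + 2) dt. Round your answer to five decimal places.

5.91785

Δt = (6 − 1)/6 = 5/6.
f(1) = 2, f(11/6) = 36/23, f(8/3) = 9/7, f(3.5) = 12/11, f(13/3) = 18/19, f(31/6) = 36/43, f(6) = 0.75.
T_6 = (Δt/2)·[f(t_0) + 2f(t_1) + ... + 2f(t_{5}) + f(t_6)].
Sum ≈ 5.91785.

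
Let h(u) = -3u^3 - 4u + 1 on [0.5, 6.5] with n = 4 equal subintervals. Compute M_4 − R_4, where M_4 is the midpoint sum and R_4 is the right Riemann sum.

741.9375

M_4 = -1381.3125.
R_4 = -2123.25.
M_4 − R_4 = 741.9375.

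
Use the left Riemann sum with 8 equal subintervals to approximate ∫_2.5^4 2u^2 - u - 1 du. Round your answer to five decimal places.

24.20508

Δu = (4 − 2.5)/8 = 0.1875.
Left endpoints: 2.5, 2.6875, 2.875, 3.0625, 3.25, 3.4375, 3.625, 3.8125.
f(2.5) = 9, f(2.6875) = 10.7578125, f(2.875) = 12.65625, f(3.0625) = 14.6953125, f(3.25) = 16.875, f(3.4375) = 19.1953125, f(3.625) = 21.65625, f(3.8125) = 24.2578125.
Sum = Δu · [f(2.5) + f(2.6875) + f(2.875) + ...].
Sum ≈ 24.20508.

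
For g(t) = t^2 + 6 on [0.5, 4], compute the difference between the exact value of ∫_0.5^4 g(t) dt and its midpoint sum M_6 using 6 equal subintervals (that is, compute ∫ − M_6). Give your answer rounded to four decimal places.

0.0992

Exact integral: ∫_0.5^4 g(t) dt ≈ 42.291667.
M_6 ≈ 42.192419.
Error ≈ 42.291667 − 42.192419 ≈ 0.0992.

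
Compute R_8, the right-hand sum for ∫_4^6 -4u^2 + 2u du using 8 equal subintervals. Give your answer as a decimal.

Δu = (6 − 4)/8 = 0.25.
Right endpoints: 4.25, 4.5, 4.75, 5, 5.25, 5.5, 5.75, 6.
f(4.25) = -63.75, f(4.5) = -72, f(4.75) = -80.75, f(5) = -90, f(5.25) = -99.75, f(5.5) = -110, f(5.75) = -120.75, f(6) = -132.
Sum = Δu · [f(4.25) + f(4.5) + f(4.75) + ...].
Sum = -192.25.

-192.25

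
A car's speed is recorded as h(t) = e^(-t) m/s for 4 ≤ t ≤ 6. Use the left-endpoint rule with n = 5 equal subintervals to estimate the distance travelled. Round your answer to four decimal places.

0.0192

Δt = (6 − 4)/5 = 0.4.
Left endpoints: 4, 4.4, 4.8, 5.2, 5.6.
h(4) ≈ 0.0183, h(4.4) ≈ 0.0123, h(4.8) ≈ 0.0082, h(5.2) ≈ 0.0055, h(5.6) ≈ 0.0037.
Sum = Δt · [h(4) + h(4.4) + h(4.8) + h(5.2) + h(5.6)].
Sum ≈ 0.0192.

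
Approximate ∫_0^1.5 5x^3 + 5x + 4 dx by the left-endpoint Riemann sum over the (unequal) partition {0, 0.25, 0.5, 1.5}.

9.45703125

Subinterval widths: 0.25, 0.25, 1.
Left endpoints: 0, 0.25, 0.5.
f(0) = 4, f(0.25) = 5.328125, f(0.5) = 7.125.
Sum = Σ Δx_i · f(x_i).
Sum = 9.45703125.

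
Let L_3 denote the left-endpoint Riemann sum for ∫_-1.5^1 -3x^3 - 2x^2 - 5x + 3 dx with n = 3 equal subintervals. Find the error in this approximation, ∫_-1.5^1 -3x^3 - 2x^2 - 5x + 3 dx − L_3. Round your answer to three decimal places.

-9.708

Exact integral: ∫_-1.5^1 f(x) dx ≈ 10.75521.
L_3 ≈ 20.46296.
Error ≈ 10.75521 − 20.46296 ≈ -9.708.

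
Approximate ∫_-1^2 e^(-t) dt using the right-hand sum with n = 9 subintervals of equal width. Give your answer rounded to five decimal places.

Δt = (2 − (-1))/9 = 1/3.
Right endpoints: -2/3, -1/3, 0, 1/3, 2/3, 1, 4/3, 5/3, 2.
f(-2/3) ≈ 1.94773, f(-1/3) ≈ 1.39561, f(0) ≈ 1.00000, f(1/3) ≈ 0.71653, f(2/3) ≈ 0.51342, f(1) ≈ 0.36788, f(4/3) ≈ 0.26360, f(5/3) ≈ 0.18888, f(2) ≈ 0.13534.
Sum = Δt · [f(-2/3) + f(-1/3) + f(0) + ...].
Sum ≈ 2.17633.

2.17633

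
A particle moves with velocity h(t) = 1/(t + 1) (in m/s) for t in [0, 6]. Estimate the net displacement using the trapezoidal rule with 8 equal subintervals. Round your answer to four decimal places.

Δt = (6 − 0)/8 = 0.75.
h(0) = 1, h(0.75) = 4/7, h(1.5) = 0.4, h(2.25) = 4/13, h(3) = 0.25, h(3.75) = 4/19, h(4.5) = 2/11, h(5.25) = 0.16, h(6) = 1/7.
T_8 = (Δt/2)·[h(t_0) + 2h(t_1) + ... + 2h(t_{7}) + h(t_8)].
Sum ≈ 1.9897.

1.9897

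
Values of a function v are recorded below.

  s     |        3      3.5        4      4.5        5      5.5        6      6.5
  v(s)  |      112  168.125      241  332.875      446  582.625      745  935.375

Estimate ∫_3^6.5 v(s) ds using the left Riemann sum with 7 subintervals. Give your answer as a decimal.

Δs = 0.5.
Sum = 0.5·[112 + 168.125 + 241 + 332.875 + 446 + 582.625 + 745] = 1313.8125.

1313.8125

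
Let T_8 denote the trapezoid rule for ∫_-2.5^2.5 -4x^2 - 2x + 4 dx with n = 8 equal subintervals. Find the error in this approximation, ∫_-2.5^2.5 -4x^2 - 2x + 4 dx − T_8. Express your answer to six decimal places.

1.302083

Exact integral: ∫_-2.5^2.5 f(x) dx ≈ -21.66666667.
T_8 = -22.96875.
Error ≈ -21.66666667 − (-22.96875) ≈ 1.302083.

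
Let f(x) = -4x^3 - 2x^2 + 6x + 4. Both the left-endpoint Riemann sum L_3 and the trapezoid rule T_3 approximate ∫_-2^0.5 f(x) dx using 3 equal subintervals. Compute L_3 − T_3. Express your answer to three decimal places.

L_3 ≈ 15.46296.
T_3 ≈ 11.29630.
L_3 − T_3 ≈ 4.167.

4.167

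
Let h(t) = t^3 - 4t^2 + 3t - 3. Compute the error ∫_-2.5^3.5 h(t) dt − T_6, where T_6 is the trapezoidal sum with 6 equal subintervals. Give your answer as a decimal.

2.5

Exact integral: ∫_-2.5^3.5 h(t) dt = -59.25.
T_6 = -61.75.
Error = -59.25 − (-61.75) = 2.5.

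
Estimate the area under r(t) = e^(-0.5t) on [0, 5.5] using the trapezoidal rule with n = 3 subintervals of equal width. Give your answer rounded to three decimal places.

2.001

Δt = (5.5 − 0)/3 = 11/6.
r(0) ≈ 1.000, r(11/6) ≈ 0.400, r(11/3) ≈ 0.160, r(5.5) ≈ 0.064.
T_3 = (Δt/2)·[r(t_0) + 2r(t_1) + 2r(t_2) + r(t_3)].
Sum ≈ 2.001.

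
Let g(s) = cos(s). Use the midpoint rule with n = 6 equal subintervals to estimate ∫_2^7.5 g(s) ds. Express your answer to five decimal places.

0.02973

Δs = (7.5 − 2)/6 = 11/12.
Midpoints: 59/24, 3.375, 103/24, 125/24, 6.125, 169/24.
g(59/24) ≈ -0.77552, g(3.375) ≈ -0.97288, g(103/24) ≈ -0.40842, g(125/24) ≈ 0.47586, g(6.125) ≈ 0.98751, g(169/24) ≈ 0.72588.
Sum = Δs · [g(59/24) + g(3.375) + g(103/24) + ...].
Sum ≈ 0.02973.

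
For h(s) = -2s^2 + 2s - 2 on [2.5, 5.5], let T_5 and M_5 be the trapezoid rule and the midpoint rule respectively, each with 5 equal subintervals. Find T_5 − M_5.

-0.54

T_5 = -82.86.
M_5 = -82.32.
T_5 − M_5 = -0.54.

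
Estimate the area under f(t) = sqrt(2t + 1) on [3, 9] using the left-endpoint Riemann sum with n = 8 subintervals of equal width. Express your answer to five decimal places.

20.78356

Δt = (9 − 3)/8 = 0.75.
Left endpoints: 3, 3.75, 4.5, 5.25, 6, 6.75, 7.5, 8.25.
f(3) ≈ 2.64575, f(3.75) ≈ 2.91548, f(4.5) ≈ 3.16228, f(5.25) ≈ 3.39116, f(6) ≈ 3.60555, f(6.75) ≈ 3.80789, f(7.5) ≈ 4.00000, f(8.25) ≈ 4.18330.
Sum = Δt · [f(3) + f(3.75) + f(4.5) + ...].
Sum ≈ 20.78356.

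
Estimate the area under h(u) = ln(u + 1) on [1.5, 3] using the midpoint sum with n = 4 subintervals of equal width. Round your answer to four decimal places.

Δu = (3 − 1.5)/4 = 0.375.
Midpoints: 1.6875, 2.0625, 2.4375, 2.8125.
h(1.6875) ≈ 0.9886, h(2.0625) ≈ 1.1192, h(2.4375) ≈ 1.2347, h(2.8125) ≈ 1.3383.
Sum = Δu · [h(1.6875) + h(2.0625) + h(2.4375) + h(2.8125)].
Sum ≈ 1.7553.

1.7553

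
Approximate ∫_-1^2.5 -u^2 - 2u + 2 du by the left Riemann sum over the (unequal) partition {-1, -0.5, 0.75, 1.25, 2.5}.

2.328125

Subinterval widths: 0.5, 1.25, 0.5, 1.25.
Left endpoints: -1, -0.5, 0.75, 1.25.
f(-1) = 3, f(-0.5) = 2.75, f(0.75) = -0.0625, f(1.25) = -2.0625.
Sum = Σ Δu_i · f(u_i).
Sum = 2.328125.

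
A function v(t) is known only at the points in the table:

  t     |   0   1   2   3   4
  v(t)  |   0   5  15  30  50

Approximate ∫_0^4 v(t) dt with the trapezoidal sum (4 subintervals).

75

Δt = 1.
T_4 = (1/2)·[0 + 2·5 + 2·15 + 2·30 + 50] = 75.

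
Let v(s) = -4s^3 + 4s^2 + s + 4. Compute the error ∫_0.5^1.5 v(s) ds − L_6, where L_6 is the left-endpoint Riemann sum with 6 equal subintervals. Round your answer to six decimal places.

Exact integral: ∫_0.5^1.5 v(s) ds ≈ 4.33333333.
L_6 ≈ 4.62962963.
Error ≈ 4.33333333 − 4.62962963 ≈ -0.296296.

-0.296296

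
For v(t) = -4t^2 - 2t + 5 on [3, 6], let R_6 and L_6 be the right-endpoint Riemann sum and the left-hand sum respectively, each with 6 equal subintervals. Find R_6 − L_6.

-57

R_6 = -293.
L_6 = -236.
R_6 − L_6 = -57.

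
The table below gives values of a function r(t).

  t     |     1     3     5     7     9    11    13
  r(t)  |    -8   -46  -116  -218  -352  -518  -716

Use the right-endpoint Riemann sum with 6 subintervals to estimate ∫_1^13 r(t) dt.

Δt = 2.
Sum = 2·[(-46) + (-116) + (-218) + (-352) + (-518) + (-716)] = -3932.

-3932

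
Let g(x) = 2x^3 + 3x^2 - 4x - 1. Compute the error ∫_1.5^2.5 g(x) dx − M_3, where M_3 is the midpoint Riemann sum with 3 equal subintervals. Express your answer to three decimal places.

0.139

Exact integral: ∫_1.5^2.5 g(x) dx = 20.25.
M_3 ≈ 20.11111.
Error ≈ 20.25 − 20.11111 ≈ 0.139.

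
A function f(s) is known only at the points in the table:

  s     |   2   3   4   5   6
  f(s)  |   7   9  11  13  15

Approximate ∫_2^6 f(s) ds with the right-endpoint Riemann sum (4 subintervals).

Δs = 1.
Sum = 1·[9 + 11 + 13 + 15] = 48.

48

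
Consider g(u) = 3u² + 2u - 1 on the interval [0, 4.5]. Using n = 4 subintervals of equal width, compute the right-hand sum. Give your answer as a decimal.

Δu = (4.5 − 0)/4 = 1.125.
Right endpoints: 1.125, 2.25, 3.375, 4.5.
g(1.125) = 5.046875, g(2.25) = 18.6875, g(3.375) = 39.921875, g(4.5) = 68.75.
Sum = Δu · [g(1.125) + g(2.25) + g(3.375) + g(4.5)].
Sum = 148.95703125.

148.95703125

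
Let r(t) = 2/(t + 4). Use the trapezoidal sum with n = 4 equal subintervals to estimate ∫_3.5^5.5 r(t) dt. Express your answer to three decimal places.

0.473

Δt = (5.5 − 3.5)/4 = 0.5.
r(3.5) = 4/15, r(4) = 0.25, r(4.5) = 4/17, r(5) = 2/9, r(5.5) = 4/19.
T_4 = (Δt/2)·[r(t_0) + 2r(t_1) + 2r(t_2) + 2r(t_3) + r(t_4)].
Sum ≈ 0.473.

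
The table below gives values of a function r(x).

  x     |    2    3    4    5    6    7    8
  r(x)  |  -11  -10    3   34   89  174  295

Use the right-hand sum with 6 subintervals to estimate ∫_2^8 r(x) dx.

585

Δx = 1.
Sum = 1·[(-10) + 3 + 34 + 89 + 174 + 295] = 585.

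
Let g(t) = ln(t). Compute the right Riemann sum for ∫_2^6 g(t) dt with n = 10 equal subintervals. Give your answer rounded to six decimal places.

5.579549

Δt = (6 − 2)/10 = 0.4.
Right endpoints: 2.4, 2.8, 3.2, 3.6, 4, 4.4, 4.8, 5.2, 5.6, 6.
g(2.4) ≈ 0.875469, g(2.8) ≈ 1.029619, g(3.2) ≈ 1.163151, g(3.6) ≈ 1.280934, g(4) ≈ 1.386294, g(4.4) ≈ 1.481605, g(4.8) ≈ 1.568616, g(5.2) ≈ 1.648659, g(5.6) ≈ 1.722767, g(6) ≈ 1.791759.
Sum = Δt · [g(2.4) + g(2.8) + g(3.2) + ...].
Sum ≈ 5.579549.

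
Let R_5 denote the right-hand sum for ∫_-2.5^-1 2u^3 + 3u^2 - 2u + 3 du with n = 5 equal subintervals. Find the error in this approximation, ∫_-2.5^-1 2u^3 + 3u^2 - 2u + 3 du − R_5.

Exact integral: ∫_-2.5^-1 f(u) du = 5.34375.
R_5 = 6.75.
Error = 5.34375 − 6.75 = -1.40625.

-1.40625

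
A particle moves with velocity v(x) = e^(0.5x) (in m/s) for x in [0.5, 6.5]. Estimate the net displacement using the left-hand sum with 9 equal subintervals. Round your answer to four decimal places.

Δx = (6.5 − 0.5)/9 = 2/3.
Left endpoints: 0.5, 7/6, 11/6, 2.5, 19/6, 23/6, 4.5, 31/6, 35/6.
v(0.5) ≈ 1.2840, v(7/6) ≈ 1.7920, v(11/6) ≈ 2.5009, v(2.5) ≈ 3.4903, v(19/6) ≈ 4.8712, v(23/6) ≈ 6.7983, v(4.5) ≈ 9.4877, v(31/6) ≈ 13.2412, v(35/6) ≈ 18.4796.
Sum = Δx · [v(0.5) + v(7/6) + v(11/6) + ...].
Sum ≈ 41.2968.

41.2968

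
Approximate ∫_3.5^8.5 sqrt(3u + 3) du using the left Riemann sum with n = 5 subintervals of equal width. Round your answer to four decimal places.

Δu = (8.5 − 3.5)/5 = 1.
Left endpoints: 3.5, 4.5, 5.5, 6.5, 7.5.
f(3.5) ≈ 3.6742, f(4.5) ≈ 4.0620, f(5.5) ≈ 4.4159, f(6.5) ≈ 4.7434, f(7.5) ≈ 5.0498.
Sum = Δu · [f(3.5) + f(4.5) + f(5.5) + f(6.5) + f(7.5)].
Sum ≈ 21.9453.

21.9453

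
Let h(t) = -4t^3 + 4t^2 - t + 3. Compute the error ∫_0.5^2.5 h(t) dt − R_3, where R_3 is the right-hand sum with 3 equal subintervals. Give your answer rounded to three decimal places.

15.407

Exact integral: ∫_0.5^2.5 h(t) dt ≈ -15.33333.
R_3 ≈ -30.74074.
Error ≈ -15.33333 − (-30.74074) ≈ 15.407.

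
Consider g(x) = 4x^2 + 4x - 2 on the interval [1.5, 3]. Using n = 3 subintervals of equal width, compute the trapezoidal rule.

Δx = (3 − 1.5)/3 = 0.5.
g(1.5) = 13, g(2) = 22, g(2.5) = 33, g(3) = 46.
T_3 = (Δx/2)·[g(x_0) + 2g(x_1) + 2g(x_2) + g(x_3)].
Sum = 42.25.

42.25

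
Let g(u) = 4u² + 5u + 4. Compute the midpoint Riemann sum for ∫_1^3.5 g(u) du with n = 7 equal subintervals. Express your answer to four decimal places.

Δu = (3.5 − 1)/7 = 5/14.
Midpoints: 33/28, 43/28, 53/28, 2.25, 73/28, 83/28, 93/28.
g(33/28) = 757/49, g(43/28) = 2069/98, g(53/28) = 1362/49, g(2.25) = 35.5, g(73/28) = 2167/49, g(83/28) = 5289/98, g(93/28) = 3172/49.
Sum = Δu · [g(33/28) + g(43/28) + g(53/28) + ...].
Sum ≈ 93.8520.

93.8520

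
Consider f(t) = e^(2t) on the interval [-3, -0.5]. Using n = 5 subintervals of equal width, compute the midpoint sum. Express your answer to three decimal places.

0.175

Δt = (-0.5 − (-3))/5 = 0.5.
Midpoints: -2.75, -2.25, -1.75, -1.25, -0.75.
f(-2.75) ≈ 0.004, f(-2.25) ≈ 0.011, f(-1.75) ≈ 0.030, f(-1.25) ≈ 0.082, f(-0.75) ≈ 0.223.
Sum = Δt · [f(-2.75) + f(-2.25) + f(-1.75) + f(-1.25) + f(-0.75)].
Sum ≈ 0.175.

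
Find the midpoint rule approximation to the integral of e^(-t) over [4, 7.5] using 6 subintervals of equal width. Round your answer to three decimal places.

Δt = (7.5 − 4)/6 = 7/12.
Midpoints: 103/24, 4.875, 131/24, 145/24, 6.625, 173/24.
f(103/24) ≈ 0.014, f(4.875) ≈ 0.008, f(131/24) ≈ 0.004, f(145/24) ≈ 0.002, f(6.625) ≈ 0.001, f(173/24) ≈ 0.001.
Sum = Δt · [f(103/24) + f(4.875) + f(131/24) + ...].
Sum ≈ 0.018.

0.018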